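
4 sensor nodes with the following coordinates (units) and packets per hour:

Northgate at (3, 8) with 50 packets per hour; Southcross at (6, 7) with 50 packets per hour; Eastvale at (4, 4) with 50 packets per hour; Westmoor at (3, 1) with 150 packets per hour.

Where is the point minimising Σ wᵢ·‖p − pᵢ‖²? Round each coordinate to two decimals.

The minimiser of Σwᵢ‖p−pᵢ‖² is the weighted centroid p* = (Σwᵢpᵢ)/(Σwᵢ).
Σwᵢ = 300.
Σwᵢxᵢ = 50·3 + 50·6 + 50·4 + 150·3 = 1100.
Σwᵢyᵢ = 50·8 + 50·7 + 50·4 + 150·1 = 1100.
x* = 1100/300 = 3.67, y* = 1100/300 = 3.67.

(3.67, 3.67)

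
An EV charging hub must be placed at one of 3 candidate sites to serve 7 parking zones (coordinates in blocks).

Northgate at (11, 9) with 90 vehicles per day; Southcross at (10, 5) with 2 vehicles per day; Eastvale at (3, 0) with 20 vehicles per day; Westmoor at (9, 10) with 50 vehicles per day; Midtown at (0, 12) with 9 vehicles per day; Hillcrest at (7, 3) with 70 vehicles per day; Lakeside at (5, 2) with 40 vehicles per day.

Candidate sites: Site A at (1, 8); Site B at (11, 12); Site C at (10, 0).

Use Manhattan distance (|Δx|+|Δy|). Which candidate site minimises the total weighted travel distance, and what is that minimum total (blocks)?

Site C, total 2498 blocks

Total weighted distance at each candidate:
  Site A (1, 8): total = 2929
  Site B (11, 12): total = 2535
  Site C (10, 0): total = 2498
Minimum is at Site C with total 2498 blocks.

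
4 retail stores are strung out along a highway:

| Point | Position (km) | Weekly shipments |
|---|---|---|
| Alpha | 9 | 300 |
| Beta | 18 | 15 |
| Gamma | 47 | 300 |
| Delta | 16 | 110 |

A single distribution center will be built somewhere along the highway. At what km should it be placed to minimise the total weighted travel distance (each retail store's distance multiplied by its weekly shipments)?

x = 16

For a sum of weighted absolute distances on a line, the optimum is the weighted median (not the mean). Total weight W = 725; half-weight = 362.5.
Sort by position and accumulate weight:
  km 9 (Alpha, w=300) → cum 300
  km 16 (Delta, w=110) → cum 410  ≥ 362.5 → median here
  km 18 (Beta, w=15) → cum 425
  km 47 (Gamma, w=300) → cum 725
Optimal location: km 16.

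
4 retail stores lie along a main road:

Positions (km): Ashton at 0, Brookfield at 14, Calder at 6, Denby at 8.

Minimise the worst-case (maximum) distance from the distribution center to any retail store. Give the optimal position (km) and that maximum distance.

location 7, max distance 7

The 1-center on a line is the midpoint of the two extreme points: leftmost at 0, rightmost at 14.
Optimal location = (0 + 14)/2 = 7; maximum distance = (14 − 0)/2 = 7.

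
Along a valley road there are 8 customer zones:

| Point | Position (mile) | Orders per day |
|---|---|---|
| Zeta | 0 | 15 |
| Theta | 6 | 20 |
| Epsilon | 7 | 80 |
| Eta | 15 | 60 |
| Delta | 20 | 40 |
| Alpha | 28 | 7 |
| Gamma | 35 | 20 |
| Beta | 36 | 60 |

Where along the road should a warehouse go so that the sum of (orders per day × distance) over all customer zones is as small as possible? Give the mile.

For a sum of weighted absolute distances on a line, the optimum is the weighted median (not the mean). Total weight W = 302; half-weight = 151.
Sort by position and accumulate weight:
  mile 0 (Zeta, w=15) → cum 15
  mile 6 (Theta, w=20) → cum 35
  mile 7 (Epsilon, w=80) → cum 115
  mile 15 (Eta, w=60) → cum 175  ≥ 151 → median here
  mile 20 (Delta, w=40) → cum 215
  mile 28 (Alpha, w=7) → cum 222
  mile 35 (Gamma, w=20) → cum 242
  mile 36 (Beta, w=60) → cum 302
Optimal location: mile 15.

x = 15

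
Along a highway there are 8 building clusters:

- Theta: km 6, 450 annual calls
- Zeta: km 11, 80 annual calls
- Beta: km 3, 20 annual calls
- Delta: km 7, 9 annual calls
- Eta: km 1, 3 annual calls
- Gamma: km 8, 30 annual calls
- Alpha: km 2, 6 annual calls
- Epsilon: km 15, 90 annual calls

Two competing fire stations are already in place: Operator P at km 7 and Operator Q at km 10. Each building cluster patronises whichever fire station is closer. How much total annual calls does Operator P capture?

The indifferent point is the midpoint (7+10)/2 = 8.5; building clusters left of it (closer to Operator P at 7) go to Operator P, those right go to Operator Q.
  Eta at 1 (w=3) → Operator P
  Alpha at 2 (w=6) → Operator P
  Beta at 3 (w=20) → Operator P
  Theta at 6 (w=450) → Operator P
  Delta at 7 (w=9) → Operator P
  Gamma at 8 (w=30) → Operator P
  Zeta at 11 (w=80) → Operator Q
  Epsilon at 15 (w=90) → Operator Q
Operator P captures 518; Operator Q captures 170.

518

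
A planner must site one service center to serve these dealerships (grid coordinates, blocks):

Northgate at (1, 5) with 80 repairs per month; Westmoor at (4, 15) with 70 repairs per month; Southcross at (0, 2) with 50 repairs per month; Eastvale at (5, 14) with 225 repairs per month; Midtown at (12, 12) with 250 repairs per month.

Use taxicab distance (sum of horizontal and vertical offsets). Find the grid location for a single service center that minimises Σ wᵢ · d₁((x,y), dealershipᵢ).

(5, 12)

Manhattan distance separates: Σwᵢ(|x−xᵢ|+|y−yᵢ|) = Σwᵢ|x−xᵢ| + Σwᵢ|y−yᵢ|, so x and y are optimised independently as 1-D weighted medians.
Total weight W = 675; half = 337.5.
x-coordinate, sorted with cumulative weight:
  x=0 (Southcross, w=50) cum 50
  x=1 (Northgate, w=80) cum 130
  x=4 (Westmoor, w=70) cum 200
  x=5 (Eastvale, w=225) cum 425  ← median
  x=12 (Midtown, w=250) cum 675
⇒ x* = 5
y-coordinate, sorted with cumulative weight:
  y=2 (Southcross, w=50) cum 50
  y=5 (Northgate, w=80) cum 130
  y=12 (Midtown, w=250) cum 380  ← median
  y=14 (Eastvale, w=225) cum 605
  y=15 (Westmoor, w=70) cum 675
⇒ y* = 12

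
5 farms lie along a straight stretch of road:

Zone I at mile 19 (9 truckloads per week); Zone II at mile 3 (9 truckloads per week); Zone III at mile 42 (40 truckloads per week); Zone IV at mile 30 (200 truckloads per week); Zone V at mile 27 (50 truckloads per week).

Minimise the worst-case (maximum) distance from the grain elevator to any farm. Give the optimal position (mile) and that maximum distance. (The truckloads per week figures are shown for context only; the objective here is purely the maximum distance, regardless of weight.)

The 1-center on a line is the midpoint of the two extreme points: leftmost at 3, rightmost at 42.
Optimal location = (3 + 42)/2 = 22.5; maximum distance = (42 − 3)/2 = 19.5.

location 22.5, max distance 19.5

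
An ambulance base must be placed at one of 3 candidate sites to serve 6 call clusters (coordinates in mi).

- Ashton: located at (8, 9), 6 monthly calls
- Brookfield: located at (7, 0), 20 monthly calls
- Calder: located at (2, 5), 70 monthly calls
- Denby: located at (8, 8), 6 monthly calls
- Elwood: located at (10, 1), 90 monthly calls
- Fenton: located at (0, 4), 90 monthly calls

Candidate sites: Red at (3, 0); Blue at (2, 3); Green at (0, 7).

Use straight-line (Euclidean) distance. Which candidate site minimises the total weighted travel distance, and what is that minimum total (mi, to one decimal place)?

Blue, total 1297.8 mi

Total weighted distance at each candidate:
  Red (3, 0): total = 1641.7
  Blue (2, 3): total = 1297.8
  Green (0, 7): total = 1813.4
Minimum is at Blue with total 1297.8 mi.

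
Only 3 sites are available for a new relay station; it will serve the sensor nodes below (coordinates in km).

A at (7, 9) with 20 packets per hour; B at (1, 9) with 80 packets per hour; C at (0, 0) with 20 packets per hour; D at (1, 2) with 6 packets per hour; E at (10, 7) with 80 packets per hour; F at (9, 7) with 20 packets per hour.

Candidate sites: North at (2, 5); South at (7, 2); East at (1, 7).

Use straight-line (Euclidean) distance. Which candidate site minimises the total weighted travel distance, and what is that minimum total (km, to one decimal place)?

East, total 1337.9 km

Total weighted distance at each candidate:
  North (2, 5): total = 1389.9
  South (7, 2): total = 1633.3
  East (1, 7): total = 1337.9
Minimum is at East with total 1337.9 km.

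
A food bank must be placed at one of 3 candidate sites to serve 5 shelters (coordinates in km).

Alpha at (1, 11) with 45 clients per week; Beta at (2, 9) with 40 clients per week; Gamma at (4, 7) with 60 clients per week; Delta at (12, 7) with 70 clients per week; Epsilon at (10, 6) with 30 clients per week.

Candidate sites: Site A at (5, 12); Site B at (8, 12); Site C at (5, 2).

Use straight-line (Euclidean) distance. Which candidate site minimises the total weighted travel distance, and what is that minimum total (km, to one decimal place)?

Site A, total 1497.7 km

Total weighted distance at each candidate:
  Site A (5, 12): total = 1497.7
  Site B (8, 12): total = 1608.7
  Site C (5, 2): total = 1848.0
Minimum is at Site A with total 1497.7 km.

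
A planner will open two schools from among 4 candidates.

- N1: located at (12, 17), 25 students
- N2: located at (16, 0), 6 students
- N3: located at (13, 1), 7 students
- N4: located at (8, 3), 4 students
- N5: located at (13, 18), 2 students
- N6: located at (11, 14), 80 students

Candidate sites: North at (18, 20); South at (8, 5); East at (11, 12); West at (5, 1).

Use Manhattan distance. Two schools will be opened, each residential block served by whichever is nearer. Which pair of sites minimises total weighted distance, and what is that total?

{East, West}, total 474

Evaluate every pair (each demand assigned to the nearer of the two):
  {East, West}: total = 474
  {South, East}: total = 475
  {North, East}: total = 565
  {North, South}: total = 1348
  {North, West}: total = 1427
  {South, West}: total = 1532
Best pair: {East, West} with total 474.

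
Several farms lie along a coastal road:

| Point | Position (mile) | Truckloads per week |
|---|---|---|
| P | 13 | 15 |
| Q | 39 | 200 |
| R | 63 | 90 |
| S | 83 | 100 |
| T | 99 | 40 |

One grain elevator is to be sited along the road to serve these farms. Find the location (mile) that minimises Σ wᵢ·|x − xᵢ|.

x = 63

For a sum of weighted absolute distances on a line, the optimum is the weighted median (not the mean). Total weight W = 445; half-weight = 222.5.
Sort by position and accumulate weight:
  mile 13 (P, w=15) → cum 15
  mile 39 (Q, w=200) → cum 215
  mile 63 (R, w=90) → cum 305  ≥ 222.5 → median here
  mile 83 (S, w=100) → cum 405
  mile 99 (T, w=40) → cum 445
Optimal location: mile 63.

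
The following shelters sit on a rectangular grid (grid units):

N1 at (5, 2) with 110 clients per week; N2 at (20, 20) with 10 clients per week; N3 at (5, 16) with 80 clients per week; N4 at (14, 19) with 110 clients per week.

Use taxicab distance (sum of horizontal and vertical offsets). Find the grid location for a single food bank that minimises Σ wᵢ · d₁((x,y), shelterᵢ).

Manhattan distance separates: Σwᵢ(|x−xᵢ|+|y−yᵢ|) = Σwᵢ|x−xᵢ| + Σwᵢ|y−yᵢ|, so x and y are optimised independently as 1-D weighted medians.
Total weight W = 310; half = 155.
x-coordinate, sorted with cumulative weight:
  x=5 (N1, w=110) cum 110
  x=5 (N3, w=80) cum 190  ← median
  x=14 (N4, w=110) cum 300
  x=20 (N2, w=10) cum 310
⇒ x* = 5
y-coordinate, sorted with cumulative weight:
  y=2 (N1, w=110) cum 110
  y=16 (N3, w=80) cum 190  ← median
  y=19 (N4, w=110) cum 300
  y=20 (N2, w=10) cum 310
⇒ y* = 16

(5, 16)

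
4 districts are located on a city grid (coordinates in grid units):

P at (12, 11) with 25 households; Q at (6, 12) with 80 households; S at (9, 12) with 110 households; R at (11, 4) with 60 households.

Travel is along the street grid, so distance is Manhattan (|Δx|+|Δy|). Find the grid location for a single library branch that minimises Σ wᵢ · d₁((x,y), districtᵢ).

Manhattan distance separates: Σwᵢ(|x−xᵢ|+|y−yᵢ|) = Σwᵢ|x−xᵢ| + Σwᵢ|y−yᵢ|, so x and y are optimised independently as 1-D weighted medians.
Total weight W = 275; half = 137.5.
x-coordinate, sorted with cumulative weight:
  x=6 (Q, w=80) cum 80
  x=9 (S, w=110) cum 190  ← median
  x=11 (R, w=60) cum 250
  x=12 (P, w=25) cum 275
⇒ x* = 9
y-coordinate, sorted with cumulative weight:
  y=4 (R, w=60) cum 60
  y=11 (P, w=25) cum 85
  y=12 (Q, w=80) cum 165  ← median
  y=12 (S, w=110) cum 275
⇒ y* = 12

(9, 12)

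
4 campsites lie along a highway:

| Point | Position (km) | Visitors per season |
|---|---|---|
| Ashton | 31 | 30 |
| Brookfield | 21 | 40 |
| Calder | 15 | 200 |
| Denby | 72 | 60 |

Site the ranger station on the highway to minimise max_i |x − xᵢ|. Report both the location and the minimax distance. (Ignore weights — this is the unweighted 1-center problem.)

location 43.5, max distance 28.5

The 1-center on a line is the midpoint of the two extreme points: leftmost at 15, rightmost at 72.
Optimal location = (15 + 72)/2 = 43.5; maximum distance = (72 − 15)/2 = 28.5.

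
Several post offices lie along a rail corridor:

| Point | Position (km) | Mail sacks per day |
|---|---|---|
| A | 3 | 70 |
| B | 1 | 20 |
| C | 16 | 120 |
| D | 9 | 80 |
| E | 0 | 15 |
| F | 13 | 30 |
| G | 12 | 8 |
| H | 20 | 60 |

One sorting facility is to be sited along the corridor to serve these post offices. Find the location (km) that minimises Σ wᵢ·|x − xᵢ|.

For a sum of weighted absolute distances on a line, the optimum is the weighted median (not the mean). Total weight W = 403; half-weight = 201.5.
Sort by position and accumulate weight:
  km 0 (E, w=15) → cum 15
  km 1 (B, w=20) → cum 35
  km 3 (A, w=70) → cum 105
  km 9 (D, w=80) → cum 185
  km 12 (G, w=8) → cum 193
  km 13 (F, w=30) → cum 223  ≥ 201.5 → median here
  km 16 (C, w=120) → cum 343
  km 20 (H, w=60) → cum 403
Optimal location: km 13.

x = 13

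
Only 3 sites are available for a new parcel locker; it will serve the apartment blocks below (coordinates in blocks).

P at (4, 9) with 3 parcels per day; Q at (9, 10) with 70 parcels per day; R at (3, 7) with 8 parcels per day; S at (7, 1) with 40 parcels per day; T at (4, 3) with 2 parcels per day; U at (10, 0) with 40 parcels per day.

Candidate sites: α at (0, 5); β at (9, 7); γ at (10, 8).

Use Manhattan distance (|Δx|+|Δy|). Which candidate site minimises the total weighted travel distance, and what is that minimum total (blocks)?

Total weighted distance at each candidate:
  α (0, 5): total = 2096
  β (9, 7): total = 937
  γ (10, 8): total = 1037
Minimum is at β with total 937 blocks.

β, total 937 blocks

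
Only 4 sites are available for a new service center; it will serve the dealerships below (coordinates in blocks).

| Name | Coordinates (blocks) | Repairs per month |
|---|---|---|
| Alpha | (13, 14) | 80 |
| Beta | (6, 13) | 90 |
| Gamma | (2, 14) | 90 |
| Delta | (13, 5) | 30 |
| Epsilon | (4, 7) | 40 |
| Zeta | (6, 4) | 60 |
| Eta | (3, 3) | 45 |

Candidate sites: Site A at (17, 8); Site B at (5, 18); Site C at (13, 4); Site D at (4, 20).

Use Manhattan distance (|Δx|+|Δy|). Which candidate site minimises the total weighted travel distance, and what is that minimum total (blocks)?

Site B, total 4905 blocks

Total weighted distance at each candidate:
  Site A (17, 8): total = 6655
  Site B (5, 18): total = 4905
  Site C (13, 4): total = 5555
  Site D (4, 20): total = 5860
Minimum is at Site B with total 4905 blocks.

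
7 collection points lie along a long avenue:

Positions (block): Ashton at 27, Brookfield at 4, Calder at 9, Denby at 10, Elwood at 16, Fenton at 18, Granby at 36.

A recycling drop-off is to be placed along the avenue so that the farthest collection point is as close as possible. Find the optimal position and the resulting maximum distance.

location 20, max distance 16

The 1-center on a line is the midpoint of the two extreme points: leftmost at 4, rightmost at 36.
Optimal location = (4 + 36)/2 = 20; maximum distance = (36 − 4)/2 = 16.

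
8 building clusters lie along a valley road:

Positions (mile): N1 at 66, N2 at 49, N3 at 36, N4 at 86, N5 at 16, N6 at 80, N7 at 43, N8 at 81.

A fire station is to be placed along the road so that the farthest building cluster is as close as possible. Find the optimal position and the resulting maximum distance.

location 51, max distance 35

The 1-center on a line is the midpoint of the two extreme points: leftmost at 16, rightmost at 86.
Optimal location = (16 + 86)/2 = 51; maximum distance = (86 − 16)/2 = 35.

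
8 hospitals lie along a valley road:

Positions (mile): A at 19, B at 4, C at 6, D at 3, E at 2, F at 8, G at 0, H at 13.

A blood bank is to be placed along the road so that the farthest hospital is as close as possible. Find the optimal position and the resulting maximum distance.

The 1-center on a line is the midpoint of the two extreme points: leftmost at 0, rightmost at 19.
Optimal location = (0 + 19)/2 = 9.5; maximum distance = (19 − 0)/2 = 9.5.

location 9.5, max distance 9.5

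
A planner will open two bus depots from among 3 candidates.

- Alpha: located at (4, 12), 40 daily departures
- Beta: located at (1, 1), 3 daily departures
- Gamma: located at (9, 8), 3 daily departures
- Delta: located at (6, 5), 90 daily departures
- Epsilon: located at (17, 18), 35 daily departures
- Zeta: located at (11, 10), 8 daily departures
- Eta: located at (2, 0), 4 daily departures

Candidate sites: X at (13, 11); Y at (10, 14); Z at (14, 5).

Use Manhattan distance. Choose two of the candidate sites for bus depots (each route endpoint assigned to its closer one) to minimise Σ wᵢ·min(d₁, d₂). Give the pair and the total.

Evaluate every pair (each demand assigned to the nearer of the two):
  {Y, Z}: total = 1605
  {X, Z}: total = 1669
  {X, Y}: total = 2074
Best pair: {Y, Z} with total 1605.

{Y, Z}, total 1605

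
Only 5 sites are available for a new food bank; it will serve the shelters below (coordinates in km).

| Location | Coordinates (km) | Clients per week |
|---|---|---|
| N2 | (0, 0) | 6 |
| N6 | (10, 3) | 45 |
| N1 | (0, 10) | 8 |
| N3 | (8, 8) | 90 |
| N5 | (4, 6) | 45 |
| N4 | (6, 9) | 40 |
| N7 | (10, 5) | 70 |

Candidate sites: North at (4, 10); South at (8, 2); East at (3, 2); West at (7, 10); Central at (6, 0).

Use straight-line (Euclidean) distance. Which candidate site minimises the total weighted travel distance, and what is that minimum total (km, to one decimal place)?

West, total 1362.9 km

Total weighted distance at each candidate:
  North (4, 10): total = 1730.2
  South (8, 2): total = 1578.8
  East (3, 2): total = 2134.4
  West (7, 10): total = 1362.9
  Central (6, 0): total = 2189.3
Minimum is at West with total 1362.9 km.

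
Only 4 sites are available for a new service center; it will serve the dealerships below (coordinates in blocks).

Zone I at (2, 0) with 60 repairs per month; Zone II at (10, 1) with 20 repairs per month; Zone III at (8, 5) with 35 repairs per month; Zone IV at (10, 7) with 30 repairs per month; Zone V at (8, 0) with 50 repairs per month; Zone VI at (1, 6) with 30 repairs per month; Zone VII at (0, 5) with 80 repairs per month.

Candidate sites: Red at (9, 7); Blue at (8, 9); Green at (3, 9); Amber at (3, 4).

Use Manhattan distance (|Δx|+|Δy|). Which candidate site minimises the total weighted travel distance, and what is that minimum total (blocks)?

Total weighted distance at each candidate:
  Red (9, 7): total = 2665
  Blue (8, 9): total = 3070
  Green (3, 9): total = 2895
  Amber (3, 4): total = 1900
Minimum is at Amber with total 1900 blocks.

Amber, total 1900 blocks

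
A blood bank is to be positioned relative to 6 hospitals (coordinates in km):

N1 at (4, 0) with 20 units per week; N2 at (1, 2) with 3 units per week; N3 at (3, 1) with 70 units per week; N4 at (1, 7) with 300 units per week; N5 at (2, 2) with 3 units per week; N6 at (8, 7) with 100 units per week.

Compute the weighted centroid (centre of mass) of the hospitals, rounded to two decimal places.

(2.82, 5.81)

The minimiser of Σwᵢ‖p−pᵢ‖² is the weighted centroid p* = (Σwᵢpᵢ)/(Σwᵢ).
Σwᵢ = 496.
Σwᵢxᵢ = 20·4 + 3·1 + 70·3 + 300·1 + 3·2 + 100·8 = 1399.
Σwᵢyᵢ = 20·0 + 3·2 + 70·1 + 300·7 + 3·2 + 100·7 = 2882.
x* = 1399/496 = 2.82, y* = 2882/496 = 5.81.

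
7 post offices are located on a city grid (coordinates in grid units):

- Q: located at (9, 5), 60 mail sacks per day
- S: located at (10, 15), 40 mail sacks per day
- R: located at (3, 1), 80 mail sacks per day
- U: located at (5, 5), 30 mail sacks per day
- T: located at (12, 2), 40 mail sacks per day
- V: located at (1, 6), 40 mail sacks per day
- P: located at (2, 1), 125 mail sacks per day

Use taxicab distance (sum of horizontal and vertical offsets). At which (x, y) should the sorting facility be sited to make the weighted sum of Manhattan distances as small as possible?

Manhattan distance separates: Σwᵢ(|x−xᵢ|+|y−yᵢ|) = Σwᵢ|x−xᵢ| + Σwᵢ|y−yᵢ|, so x and y are optimised independently as 1-D weighted medians.
Total weight W = 415; half = 207.5.
x-coordinate, sorted with cumulative weight:
  x=1 (V, w=40) cum 40
  x=2 (P, w=125) cum 165
  x=3 (R, w=80) cum 245  ← median
  x=5 (U, w=30) cum 275
  x=9 (Q, w=60) cum 335
  x=10 (S, w=40) cum 375
  x=12 (T, w=40) cum 415
⇒ x* = 3
y-coordinate, sorted with cumulative weight:
  y=1 (R, w=80) cum 80
  y=1 (P, w=125) cum 205
  y=2 (T, w=40) cum 245  ← median
  y=5 (Q, w=60) cum 305
  y=5 (U, w=30) cum 335
  y=6 (V, w=40) cum 375
  y=15 (S, w=40) cum 415
⇒ y* = 2

(3, 2)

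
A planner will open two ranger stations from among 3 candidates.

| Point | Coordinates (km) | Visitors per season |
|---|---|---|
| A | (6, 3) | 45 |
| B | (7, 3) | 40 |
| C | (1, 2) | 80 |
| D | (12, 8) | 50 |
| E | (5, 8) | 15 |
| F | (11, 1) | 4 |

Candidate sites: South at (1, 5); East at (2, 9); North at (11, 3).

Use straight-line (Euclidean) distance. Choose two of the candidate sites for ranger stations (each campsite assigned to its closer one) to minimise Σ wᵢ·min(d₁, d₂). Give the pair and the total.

Evaluate every pair (each demand assigned to the nearer of the two):
  {South, North}: total = 963.0
  {East, North}: total = 1261.1
  {South, East}: total = 1328.3
Best pair: {South, North} with total 963.0.

{South, North}, total 963.0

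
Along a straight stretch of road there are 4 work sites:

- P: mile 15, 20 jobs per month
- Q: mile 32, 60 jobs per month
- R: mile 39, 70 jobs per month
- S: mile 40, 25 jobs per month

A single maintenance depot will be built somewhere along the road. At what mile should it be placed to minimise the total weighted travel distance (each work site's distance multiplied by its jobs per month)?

x = 39

For a sum of weighted absolute distances on a line, the optimum is the weighted median (not the mean). Total weight W = 175; half-weight = 87.5.
Sort by position and accumulate weight:
  mile 15 (P, w=20) → cum 20
  mile 32 (Q, w=60) → cum 80
  mile 39 (R, w=70) → cum 150  ≥ 87.5 → median here
  mile 40 (S, w=25) → cum 175
Optimal location: mile 39.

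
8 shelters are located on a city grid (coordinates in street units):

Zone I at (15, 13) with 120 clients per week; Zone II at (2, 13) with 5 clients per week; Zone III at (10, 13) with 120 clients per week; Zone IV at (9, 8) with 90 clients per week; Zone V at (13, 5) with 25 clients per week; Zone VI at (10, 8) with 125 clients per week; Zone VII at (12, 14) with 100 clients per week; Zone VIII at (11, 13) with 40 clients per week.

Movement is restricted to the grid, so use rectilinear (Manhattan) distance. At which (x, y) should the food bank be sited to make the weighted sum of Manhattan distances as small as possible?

(10, 13)

Manhattan distance separates: Σwᵢ(|x−xᵢ|+|y−yᵢ|) = Σwᵢ|x−xᵢ| + Σwᵢ|y−yᵢ|, so x and y are optimised independently as 1-D weighted medians.
Total weight W = 625; half = 312.5.
x-coordinate, sorted with cumulative weight:
  x=2 (Zone II, w=5) cum 5
  x=9 (Zone IV, w=90) cum 95
  x=10 (Zone III, w=120) cum 215
  x=10 (Zone VI, w=125) cum 340  ← median
  x=11 (Zone VIII, w=40) cum 380
  x=12 (Zone VII, w=100) cum 480
  x=13 (Zone V, w=25) cum 505
  x=15 (Zone I, w=120) cum 625
⇒ x* = 10
y-coordinate, sorted with cumulative weight:
  y=5 (Zone V, w=25) cum 25
  y=8 (Zone IV, w=90) cum 115
  y=8 (Zone VI, w=125) cum 240
  y=13 (Zone I, w=120) cum 360  ← median
  y=13 (Zone II, w=5) cum 365
  y=13 (Zone III, w=120) cum 485
  y=13 (Zone VIII, w=40) cum 525
  y=14 (Zone VII, w=100) cum 625
⇒ y* = 13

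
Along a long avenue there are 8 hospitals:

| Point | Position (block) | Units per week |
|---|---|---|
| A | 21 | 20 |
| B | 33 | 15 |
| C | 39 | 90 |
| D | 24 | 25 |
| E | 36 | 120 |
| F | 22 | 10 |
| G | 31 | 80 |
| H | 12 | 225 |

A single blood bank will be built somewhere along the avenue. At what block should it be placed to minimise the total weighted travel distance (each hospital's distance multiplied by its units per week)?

x = 31

For a sum of weighted absolute distances on a line, the optimum is the weighted median (not the mean). Total weight W = 585; half-weight = 292.5.
Sort by position and accumulate weight:
  block 12 (H, w=225) → cum 225
  block 21 (A, w=20) → cum 245
  block 22 (F, w=10) → cum 255
  block 24 (D, w=25) → cum 280
  block 31 (G, w=80) → cum 360  ≥ 292.5 → median here
  block 33 (B, w=15) → cum 375
  block 36 (E, w=120) → cum 495
  block 39 (C, w=90) → cum 585
Optimal location: block 31.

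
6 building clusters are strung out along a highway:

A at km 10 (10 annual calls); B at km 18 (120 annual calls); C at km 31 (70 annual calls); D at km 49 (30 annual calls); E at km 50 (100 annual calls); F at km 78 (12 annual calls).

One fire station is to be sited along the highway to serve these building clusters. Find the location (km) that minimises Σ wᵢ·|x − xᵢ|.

x = 31

For a sum of weighted absolute distances on a line, the optimum is the weighted median (not the mean). Total weight W = 342; half-weight = 171.
Sort by position and accumulate weight:
  km 10 (A, w=10) → cum 10
  km 18 (B, w=120) → cum 130
  km 31 (C, w=70) → cum 200  ≥ 171 → median here
  km 49 (D, w=30) → cum 230
  km 50 (E, w=100) → cum 330
  km 78 (F, w=12) → cum 342
Optimal location: km 31.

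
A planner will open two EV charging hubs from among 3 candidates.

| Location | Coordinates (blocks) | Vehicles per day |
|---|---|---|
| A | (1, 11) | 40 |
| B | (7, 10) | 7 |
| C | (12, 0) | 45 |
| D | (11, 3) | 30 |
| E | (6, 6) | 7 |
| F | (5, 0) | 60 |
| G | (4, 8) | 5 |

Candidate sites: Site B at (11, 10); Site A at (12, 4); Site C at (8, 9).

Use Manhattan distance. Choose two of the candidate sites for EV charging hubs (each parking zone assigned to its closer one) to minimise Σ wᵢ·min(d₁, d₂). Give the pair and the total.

{Site A, Site C}, total 1334

Evaluate every pair (each demand assigned to the nearer of the two):
  {Site A, Site C}: total = 1334
  {Site B, Site A}: total = 1469
  {Site B, Site C}: total = 1859
Best pair: {Site A, Site C} with total 1334.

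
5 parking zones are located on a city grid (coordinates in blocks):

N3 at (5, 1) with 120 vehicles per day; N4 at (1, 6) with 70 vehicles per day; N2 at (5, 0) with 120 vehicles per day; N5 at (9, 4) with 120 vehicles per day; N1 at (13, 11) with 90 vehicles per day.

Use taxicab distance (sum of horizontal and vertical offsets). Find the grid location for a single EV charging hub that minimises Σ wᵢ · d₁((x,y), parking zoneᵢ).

Manhattan distance separates: Σwᵢ(|x−xᵢ|+|y−yᵢ|) = Σwᵢ|x−xᵢ| + Σwᵢ|y−yᵢ|, so x and y are optimised independently as 1-D weighted medians.
Total weight W = 520; half = 260.
x-coordinate, sorted with cumulative weight:
  x=1 (N4, w=70) cum 70
  x=5 (N3, w=120) cum 190
  x=5 (N2, w=120) cum 310  ← median
  x=9 (N5, w=120) cum 430
  x=13 (N1, w=90) cum 520
⇒ x* = 5
y-coordinate, sorted with cumulative weight:
  y=0 (N2, w=120) cum 120
  y=1 (N3, w=120) cum 240
  y=4 (N5, w=120) cum 360  ← median
  y=6 (N4, w=70) cum 430
  y=11 (N1, w=90) cum 520
⇒ y* = 4

(5, 4)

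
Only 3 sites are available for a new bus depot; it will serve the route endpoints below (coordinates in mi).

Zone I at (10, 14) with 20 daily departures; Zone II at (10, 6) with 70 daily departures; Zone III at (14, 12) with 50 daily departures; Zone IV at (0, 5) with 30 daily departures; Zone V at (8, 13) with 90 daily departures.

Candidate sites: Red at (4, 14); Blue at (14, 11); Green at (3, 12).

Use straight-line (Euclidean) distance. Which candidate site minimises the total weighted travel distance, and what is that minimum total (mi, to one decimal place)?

Blue, total 1624.4 mi

Total weighted distance at each candidate:
  Red (4, 14): total = 1996.4
  Blue (14, 11): total = 1624.4
  Green (3, 12): total = 2028.4
Minimum is at Blue with total 1624.4 mi.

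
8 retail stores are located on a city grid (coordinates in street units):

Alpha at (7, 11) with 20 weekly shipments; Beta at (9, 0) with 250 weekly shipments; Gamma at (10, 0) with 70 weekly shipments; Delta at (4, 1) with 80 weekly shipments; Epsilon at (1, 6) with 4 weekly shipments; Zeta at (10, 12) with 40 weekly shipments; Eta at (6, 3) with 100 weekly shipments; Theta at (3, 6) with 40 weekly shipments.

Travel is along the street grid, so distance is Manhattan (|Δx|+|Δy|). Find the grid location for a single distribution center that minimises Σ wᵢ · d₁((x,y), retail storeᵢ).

(9, 0)

Manhattan distance separates: Σwᵢ(|x−xᵢ|+|y−yᵢ|) = Σwᵢ|x−xᵢ| + Σwᵢ|y−yᵢ|, so x and y are optimised independently as 1-D weighted medians.
Total weight W = 604; half = 302.
x-coordinate, sorted with cumulative weight:
  x=1 (Epsilon, w=4) cum 4
  x=3 (Theta, w=40) cum 44
  x=4 (Delta, w=80) cum 124
  x=6 (Eta, w=100) cum 224
  x=7 (Alpha, w=20) cum 244
  x=9 (Beta, w=250) cum 494  ← median
  x=10 (Gamma, w=70) cum 564
  x=10 (Zeta, w=40) cum 604
⇒ x* = 9
y-coordinate, sorted with cumulative weight:
  y=0 (Beta, w=250) cum 250
  y=0 (Gamma, w=70) cum 320  ← median
  y=1 (Delta, w=80) cum 400
  y=3 (Eta, w=100) cum 500
  y=6 (Epsilon, w=4) cum 504
  y=6 (Theta, w=40) cum 544
  y=11 (Alpha, w=20) cum 564
  y=12 (Zeta, w=40) cum 604
⇒ y* = 0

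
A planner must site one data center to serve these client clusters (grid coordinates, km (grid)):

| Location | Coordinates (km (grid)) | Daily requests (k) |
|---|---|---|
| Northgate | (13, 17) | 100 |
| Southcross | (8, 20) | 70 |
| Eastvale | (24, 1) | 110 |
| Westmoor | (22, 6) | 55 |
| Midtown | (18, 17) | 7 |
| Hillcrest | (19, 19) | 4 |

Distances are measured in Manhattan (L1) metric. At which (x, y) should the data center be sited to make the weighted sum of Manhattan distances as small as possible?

(18, 17)

Manhattan distance separates: Σwᵢ(|x−xᵢ|+|y−yᵢ|) = Σwᵢ|x−xᵢ| + Σwᵢ|y−yᵢ|, so x and y are optimised independently as 1-D weighted medians.
Total weight W = 346; half = 173.
x-coordinate, sorted with cumulative weight:
  x=8 (Southcross, w=70) cum 70
  x=13 (Northgate, w=100) cum 170
  x=18 (Midtown, w=7) cum 177  ← median
  x=19 (Hillcrest, w=4) cum 181
  x=22 (Westmoor, w=55) cum 236
  x=24 (Eastvale, w=110) cum 346
⇒ x* = 18
y-coordinate, sorted with cumulative weight:
  y=1 (Eastvale, w=110) cum 110
  y=6 (Westmoor, w=55) cum 165
  y=17 (Northgate, w=100) cum 265  ← median
  y=17 (Midtown, w=7) cum 272
  y=19 (Hillcrest, w=4) cum 276
  y=20 (Southcross, w=70) cum 346
⇒ y* = 17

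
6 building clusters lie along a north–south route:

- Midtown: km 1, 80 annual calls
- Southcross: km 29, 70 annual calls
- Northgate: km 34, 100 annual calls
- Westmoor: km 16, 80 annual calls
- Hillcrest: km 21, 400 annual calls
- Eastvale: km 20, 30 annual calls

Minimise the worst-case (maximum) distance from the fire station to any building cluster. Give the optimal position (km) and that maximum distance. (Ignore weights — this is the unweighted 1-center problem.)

The 1-center on a line is the midpoint of the two extreme points: leftmost at 1, rightmost at 34.
Optimal location = (1 + 34)/2 = 17.5; maximum distance = (34 − 1)/2 = 16.5.

location 17.5, max distance 16.5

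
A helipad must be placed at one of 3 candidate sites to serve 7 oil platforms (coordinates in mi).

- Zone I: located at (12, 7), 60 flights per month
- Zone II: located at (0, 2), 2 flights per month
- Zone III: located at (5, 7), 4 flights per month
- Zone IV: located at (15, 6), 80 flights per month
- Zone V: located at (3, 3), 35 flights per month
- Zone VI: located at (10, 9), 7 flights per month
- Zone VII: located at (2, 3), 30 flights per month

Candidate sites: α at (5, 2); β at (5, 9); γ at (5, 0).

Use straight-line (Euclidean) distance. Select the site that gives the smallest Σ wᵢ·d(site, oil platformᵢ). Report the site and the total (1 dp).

α, total 1641.1 mi

Total weighted distance at each candidate:
  α (5, 2): total = 1641.1
  β (5, 9): total = 1754.8
  γ (5, 0): total = 1891.2
Minimum is at α with total 1641.1 mi.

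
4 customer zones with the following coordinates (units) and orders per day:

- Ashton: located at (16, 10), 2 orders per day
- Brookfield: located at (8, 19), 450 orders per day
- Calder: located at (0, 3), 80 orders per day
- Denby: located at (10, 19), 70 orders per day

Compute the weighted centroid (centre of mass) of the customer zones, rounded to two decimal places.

The minimiser of Σwᵢ‖p−pᵢ‖² is the weighted centroid p* = (Σwᵢpᵢ)/(Σwᵢ).
Σwᵢ = 602.
Σwᵢxᵢ = 2·16 + 450·8 + 80·0 + 70·10 = 4332.
Σwᵢyᵢ = 2·10 + 450·19 + 80·3 + 70·19 = 10140.
x* = 4332/602 = 7.20, y* = 10140/602 = 16.84.

(7.20, 16.84)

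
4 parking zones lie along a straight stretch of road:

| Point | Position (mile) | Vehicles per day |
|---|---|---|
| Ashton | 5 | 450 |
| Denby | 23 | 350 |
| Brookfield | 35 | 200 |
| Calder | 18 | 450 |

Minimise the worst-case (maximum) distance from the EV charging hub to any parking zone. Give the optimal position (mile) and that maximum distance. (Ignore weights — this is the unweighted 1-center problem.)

location 20, max distance 15

The 1-center on a line is the midpoint of the two extreme points: leftmost at 5, rightmost at 35.
Optimal location = (5 + 35)/2 = 20; maximum distance = (35 − 5)/2 = 15.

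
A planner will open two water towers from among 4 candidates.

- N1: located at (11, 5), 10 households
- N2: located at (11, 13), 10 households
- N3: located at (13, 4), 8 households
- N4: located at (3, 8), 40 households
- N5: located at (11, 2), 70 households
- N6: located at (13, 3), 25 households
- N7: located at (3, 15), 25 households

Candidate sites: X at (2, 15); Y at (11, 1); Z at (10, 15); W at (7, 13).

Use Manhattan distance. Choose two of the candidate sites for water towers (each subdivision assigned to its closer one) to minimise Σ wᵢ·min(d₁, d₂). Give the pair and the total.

{X, Y}, total 705

Evaluate every pair (each demand assigned to the nearer of the two):
  {X, Y}: total = 705
  {Y, W}: total = 800
  {Y, Z}: total = 1015
  {X, Z}: total = 1952
  {X, W}: total = 2075
  {Z, W}: total = 2117
Best pair: {X, Y} with total 705.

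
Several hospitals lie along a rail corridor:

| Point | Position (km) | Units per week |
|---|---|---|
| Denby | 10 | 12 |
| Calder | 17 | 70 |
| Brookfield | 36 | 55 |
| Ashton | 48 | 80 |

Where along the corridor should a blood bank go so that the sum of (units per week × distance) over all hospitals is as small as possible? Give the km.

For a sum of weighted absolute distances on a line, the optimum is the weighted median (not the mean). Total weight W = 217; half-weight = 108.5.
Sort by position and accumulate weight:
  km 10 (Denby, w=12) → cum 12
  km 17 (Calder, w=70) → cum 82
  km 36 (Brookfield, w=55) → cum 137  ≥ 108.5 → median here
  km 48 (Ashton, w=80) → cum 217
Optimal location: km 36.

x = 36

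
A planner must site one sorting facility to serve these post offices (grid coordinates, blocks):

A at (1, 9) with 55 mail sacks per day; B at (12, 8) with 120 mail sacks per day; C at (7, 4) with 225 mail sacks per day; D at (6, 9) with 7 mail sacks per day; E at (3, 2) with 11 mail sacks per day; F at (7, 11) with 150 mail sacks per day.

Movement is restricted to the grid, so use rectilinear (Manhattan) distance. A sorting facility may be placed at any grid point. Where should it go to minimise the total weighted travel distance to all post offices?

Manhattan distance separates: Σwᵢ(|x−xᵢ|+|y−yᵢ|) = Σwᵢ|x−xᵢ| + Σwᵢ|y−yᵢ|, so x and y are optimised independently as 1-D weighted medians.
Total weight W = 568; half = 284.
x-coordinate, sorted with cumulative weight:
  x=1 (A, w=55) cum 55
  x=3 (E, w=11) cum 66
  x=6 (D, w=7) cum 73
  x=7 (C, w=225) cum 298  ← median
  x=7 (F, w=150) cum 448
  x=12 (B, w=120) cum 568
⇒ x* = 7
y-coordinate, sorted with cumulative weight:
  y=2 (E, w=11) cum 11
  y=4 (C, w=225) cum 236
  y=8 (B, w=120) cum 356  ← median
  y=9 (A, w=55) cum 411
  y=9 (D, w=7) cum 418
  y=11 (F, w=150) cum 568
⇒ y* = 8

(7, 8)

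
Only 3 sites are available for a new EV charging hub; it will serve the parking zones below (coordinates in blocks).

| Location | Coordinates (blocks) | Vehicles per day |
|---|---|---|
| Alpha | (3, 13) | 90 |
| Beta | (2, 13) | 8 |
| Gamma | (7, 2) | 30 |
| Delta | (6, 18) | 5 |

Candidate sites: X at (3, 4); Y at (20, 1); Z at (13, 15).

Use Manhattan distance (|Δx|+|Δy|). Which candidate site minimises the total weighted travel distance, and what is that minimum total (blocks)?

Total weighted distance at each candidate:
  X (3, 4): total = 1155
  Y (20, 1): total = 3425
  Z (13, 15): total = 1804
Minimum is at X with total 1155 blocks.

X, total 1155 blocks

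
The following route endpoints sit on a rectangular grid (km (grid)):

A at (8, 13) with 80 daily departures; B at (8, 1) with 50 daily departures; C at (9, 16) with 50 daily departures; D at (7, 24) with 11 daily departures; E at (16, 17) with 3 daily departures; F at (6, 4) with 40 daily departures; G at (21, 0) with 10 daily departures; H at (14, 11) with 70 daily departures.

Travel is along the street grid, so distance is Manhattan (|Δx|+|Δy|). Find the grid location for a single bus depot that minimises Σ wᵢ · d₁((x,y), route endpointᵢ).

Manhattan distance separates: Σwᵢ(|x−xᵢ|+|y−yᵢ|) = Σwᵢ|x−xᵢ| + Σwᵢ|y−yᵢ|, so x and y are optimised independently as 1-D weighted medians.
Total weight W = 314; half = 157.
x-coordinate, sorted with cumulative weight:
  x=6 (F, w=40) cum 40
  x=7 (D, w=11) cum 51
  x=8 (A, w=80) cum 131
  x=8 (B, w=50) cum 181  ← median
  x=9 (C, w=50) cum 231
  x=14 (H, w=70) cum 301
  x=16 (E, w=3) cum 304
  x=21 (G, w=10) cum 314
⇒ x* = 8
y-coordinate, sorted with cumulative weight:
  y=0 (G, w=10) cum 10
  y=1 (B, w=50) cum 60
  y=4 (F, w=40) cum 100
  y=11 (H, w=70) cum 170  ← median
  y=13 (A, w=80) cum 250
  y=16 (C, w=50) cum 300
  y=17 (E, w=3) cum 303
  y=24 (D, w=11) cum 314
⇒ y* = 11

(8, 11)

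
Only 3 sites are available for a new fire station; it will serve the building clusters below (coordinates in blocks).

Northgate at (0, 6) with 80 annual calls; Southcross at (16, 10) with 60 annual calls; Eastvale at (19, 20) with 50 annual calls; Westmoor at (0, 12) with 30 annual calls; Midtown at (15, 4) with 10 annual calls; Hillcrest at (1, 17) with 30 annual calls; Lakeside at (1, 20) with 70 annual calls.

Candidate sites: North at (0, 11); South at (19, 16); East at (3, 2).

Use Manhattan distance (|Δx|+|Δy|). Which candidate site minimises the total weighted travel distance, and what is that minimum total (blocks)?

North, total 3980 blocks

Total weighted distance at each candidate:
  North (0, 11): total = 3980
  South (19, 16): total = 6020
  East (3, 2): total = 5960
Minimum is at North with total 3980 blocks.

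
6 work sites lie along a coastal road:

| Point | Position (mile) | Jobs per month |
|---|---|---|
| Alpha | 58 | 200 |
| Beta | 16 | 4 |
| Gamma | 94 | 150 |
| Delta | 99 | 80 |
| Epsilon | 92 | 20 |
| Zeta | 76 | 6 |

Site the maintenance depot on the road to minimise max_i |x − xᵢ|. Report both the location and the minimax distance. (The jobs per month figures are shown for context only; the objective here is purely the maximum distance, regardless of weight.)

The 1-center on a line is the midpoint of the two extreme points: leftmost at 16, rightmost at 99.
Optimal location = (16 + 99)/2 = 57.5; maximum distance = (99 − 16)/2 = 41.5.

location 57.5, max distance 41.5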